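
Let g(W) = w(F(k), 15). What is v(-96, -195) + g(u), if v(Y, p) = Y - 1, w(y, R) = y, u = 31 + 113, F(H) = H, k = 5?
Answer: -92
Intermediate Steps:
u = 144
g(W) = 5
v(Y, p) = -1 + Y
v(-96, -195) + g(u) = (-1 - 96) + 5 = -97 + 5 = -92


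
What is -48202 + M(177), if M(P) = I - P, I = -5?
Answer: -48384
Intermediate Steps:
M(P) = -5 - P
-48202 + M(177) = -48202 + (-5 - 1*177) = -48202 + (-5 - 177) = -48202 - 182 = -48384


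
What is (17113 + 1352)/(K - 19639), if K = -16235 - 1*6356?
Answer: -3693/8446 ≈ -0.43725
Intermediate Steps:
K = -22591 (K = -16235 - 6356 = -22591)
(17113 + 1352)/(K - 19639) = (17113 + 1352)/(-22591 - 19639) = 18465/(-42230) = 18465*(-1/42230) = -3693/8446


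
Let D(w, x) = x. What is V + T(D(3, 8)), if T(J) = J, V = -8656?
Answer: -8648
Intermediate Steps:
V + T(D(3, 8)) = -8656 + 8 = -8648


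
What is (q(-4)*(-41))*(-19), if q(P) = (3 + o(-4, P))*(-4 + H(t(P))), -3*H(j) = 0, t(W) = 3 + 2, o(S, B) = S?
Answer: 3116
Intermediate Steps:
t(W) = 5
H(j) = 0 (H(j) = -1/3*0 = 0)
q(P) = 4 (q(P) = (3 - 4)*(-4 + 0) = -1*(-4) = 4)
(q(-4)*(-41))*(-19) = (4*(-41))*(-19) = -164*(-19) = 3116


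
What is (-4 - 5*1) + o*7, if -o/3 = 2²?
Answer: -93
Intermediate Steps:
o = -12 (o = -3*2² = -3*4 = -12)
(-4 - 5*1) + o*7 = (-4 - 5*1) - 12*7 = (-4 - 5) - 84 = -9 - 84 = -93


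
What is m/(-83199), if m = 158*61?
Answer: -9638/83199 ≈ -0.11584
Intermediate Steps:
m = 9638
m/(-83199) = 9638/(-83199) = 9638*(-1/83199) = -9638/83199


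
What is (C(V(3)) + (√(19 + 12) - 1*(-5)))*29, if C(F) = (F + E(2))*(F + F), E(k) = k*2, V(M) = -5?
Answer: 435 + 29*√31 ≈ 596.46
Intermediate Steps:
E(k) = 2*k
C(F) = 2*F*(4 + F) (C(F) = (F + 2*2)*(F + F) = (F + 4)*(2*F) = (4 + F)*(2*F) = 2*F*(4 + F))
(C(V(3)) + (√(19 + 12) - 1*(-5)))*29 = (2*(-5)*(4 - 5) + (√(19 + 12) - 1*(-5)))*29 = (2*(-5)*(-1) + (√31 + 5))*29 = (10 + (5 + √31))*29 = (15 + √31)*29 = 435 + 29*√31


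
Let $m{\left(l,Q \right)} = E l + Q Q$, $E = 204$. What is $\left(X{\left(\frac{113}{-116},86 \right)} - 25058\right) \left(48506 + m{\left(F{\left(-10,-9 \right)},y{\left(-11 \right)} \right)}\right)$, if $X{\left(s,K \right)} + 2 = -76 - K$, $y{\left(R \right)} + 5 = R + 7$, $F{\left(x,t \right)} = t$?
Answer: $-1179153722$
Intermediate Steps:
$y{\left(R \right)} = 2 + R$ ($y{\left(R \right)} = -5 + \left(R + 7\right) = -5 + \left(7 + R\right) = 2 + R$)
$m{\left(l,Q \right)} = Q^{2} + 204 l$ ($m{\left(l,Q \right)} = 204 l + Q Q = 204 l + Q^{2} = Q^{2} + 204 l$)
$X{\left(s,K \right)} = -78 - K$ ($X{\left(s,K \right)} = -2 - \left(76 + K\right) = -78 - K$)
$\left(X{\left(\frac{113}{-116},86 \right)} - 25058\right) \left(48506 + m{\left(F{\left(-10,-9 \right)},y{\left(-11 \right)} \right)}\right) = \left(\left(-78 - 86\right) - 25058\right) \left(48506 + \left(\left(2 - 11\right)^{2} + 204 \left(-9\right)\right)\right) = \left(\left(-78 - 86\right) - 25058\right) \left(48506 - \left(1836 - \left(-9\right)^{2}\right)\right) = \left(-164 - 25058\right) \left(48506 + \left(81 - 1836\right)\right) = - 25222 \left(48506 - 1755\right) = \left(-25222\right) 46751 = -1179153722$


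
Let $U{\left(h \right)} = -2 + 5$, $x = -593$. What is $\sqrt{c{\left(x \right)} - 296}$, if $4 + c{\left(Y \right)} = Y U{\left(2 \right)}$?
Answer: $3 i \sqrt{231} \approx 45.596 i$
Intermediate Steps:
$U{\left(h \right)} = 3$
$c{\left(Y \right)} = -4 + 3 Y$ ($c{\left(Y \right)} = -4 + Y 3 = -4 + 3 Y$)
$\sqrt{c{\left(x \right)} - 296} = \sqrt{\left(-4 + 3 \left(-593\right)\right) - 296} = \sqrt{\left(-4 - 1779\right) - 296} = \sqrt{-1783 - 296} = \sqrt{-2079} = 3 i \sqrt{231}$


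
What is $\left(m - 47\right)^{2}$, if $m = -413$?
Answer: $211600$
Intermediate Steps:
$\left(m - 47\right)^{2} = \left(-413 - 47\right)^{2} = \left(-460\right)^{2} = 211600$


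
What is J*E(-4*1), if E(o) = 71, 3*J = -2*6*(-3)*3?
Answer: 2556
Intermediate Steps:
J = 36 (J = (-2*6*(-3)*3)/3 = (-(-36)*3)/3 = (-2*(-54))/3 = (1/3)*108 = 36)
J*E(-4*1) = 36*71 = 2556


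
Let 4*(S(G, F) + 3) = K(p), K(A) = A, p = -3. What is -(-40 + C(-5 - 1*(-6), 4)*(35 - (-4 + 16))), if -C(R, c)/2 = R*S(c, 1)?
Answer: -265/2 ≈ -132.50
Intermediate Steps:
S(G, F) = -15/4 (S(G, F) = -3 + (¼)*(-3) = -3 - ¾ = -15/4)
C(R, c) = 15*R/2 (C(R, c) = -2*R*(-15)/4 = -(-15)*R/2 = 15*R/2)
-(-40 + C(-5 - 1*(-6), 4)*(35 - (-4 + 16))) = -(-40 + (15*(-5 - 1*(-6))/2)*(35 - (-4 + 16))) = -(-40 + (15*(-5 + 6)/2)*(35 - 1*12)) = -(-40 + ((15/2)*1)*(35 - 12)) = -(-40 + (15/2)*23) = -(-40 + 345/2) = -1*265/2 = -265/2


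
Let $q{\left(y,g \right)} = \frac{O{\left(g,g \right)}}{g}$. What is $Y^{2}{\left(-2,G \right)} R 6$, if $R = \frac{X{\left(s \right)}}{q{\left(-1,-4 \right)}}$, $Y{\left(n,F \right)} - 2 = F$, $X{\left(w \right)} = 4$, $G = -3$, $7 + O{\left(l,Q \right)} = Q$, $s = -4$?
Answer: $\frac{96}{11} \approx 8.7273$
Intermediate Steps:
$O{\left(l,Q \right)} = -7 + Q$
$q{\left(y,g \right)} = \frac{-7 + g}{g}$
$Y{\left(n,F \right)} = 2 + F$
$R = \frac{16}{11}$ ($R = \frac{4}{\frac{1}{-4} \left(-7 - 4\right)} = \frac{4}{\left(- \frac{1}{4}\right) \left(-11\right)} = \frac{4}{\frac{11}{4}} = 4 \cdot \frac{4}{11} = \frac{16}{11} \approx 1.4545$)
$Y^{2}{\left(-2,G \right)} R 6 = \left(2 - 3\right)^{2} \cdot \frac{16}{11} \cdot 6 = \left(-1\right)^{2} \cdot \frac{16}{11} \cdot 6 = 1 \cdot \frac{16}{11} \cdot 6 = \frac{16}{11} \cdot 6 = \frac{96}{11}$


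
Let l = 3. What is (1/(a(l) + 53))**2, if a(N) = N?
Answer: 1/3136 ≈ 0.00031888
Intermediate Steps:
(1/(a(l) + 53))**2 = (1/(3 + 53))**2 = (1/56)**2 = 1/3136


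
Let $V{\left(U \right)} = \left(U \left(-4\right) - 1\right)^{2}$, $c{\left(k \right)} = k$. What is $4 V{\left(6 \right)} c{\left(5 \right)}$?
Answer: $12500$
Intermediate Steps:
$V{\left(U \right)} = \left(-1 - 4 U\right)^{2}$ ($V{\left(U \right)} = \left(- 4 U - 1\right)^{2} = \left(-1 - 4 U\right)^{2}$)
$4 V{\left(6 \right)} c{\left(5 \right)} = 4 \left(1 + 4 \cdot 6\right)^{2} \cdot 5 = 4 \left(1 + 24\right)^{2} \cdot 5 = 4 \cdot 25^{2} \cdot 5 = 4 \cdot 625 \cdot 5 = 2500 \cdot 5 = 12500$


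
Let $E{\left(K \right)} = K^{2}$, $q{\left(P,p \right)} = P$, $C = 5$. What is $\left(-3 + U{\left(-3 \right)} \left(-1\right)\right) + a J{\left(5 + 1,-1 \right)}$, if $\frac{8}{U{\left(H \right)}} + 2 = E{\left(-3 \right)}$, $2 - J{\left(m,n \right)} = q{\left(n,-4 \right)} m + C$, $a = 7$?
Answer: $\frac{118}{7} \approx 16.857$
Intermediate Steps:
$J{\left(m,n \right)} = -3 - m n$ ($J{\left(m,n \right)} = 2 - \left(n m + 5\right) = 2 - \left(m n + 5\right) = 2 - \left(5 + m n\right) = -3 - m n$)
$U{\left(H \right)} = \frac{8}{7}$ ($U{\left(H \right)} = \frac{8}{-2 + \left(-3\right)^{2}} = \frac{8}{-2 + 9} = \frac{8}{7}$)
$\left(-3 + U{\left(-3 \right)} \left(-1\right)\right) + a J{\left(5 + 1,-1 \right)} = \left(-3 + \frac{8}{7} \left(-1\right)\right) + 7 \left(-3 - \left(5 + 1\right) \left(-1\right)\right) = \left(-3 - \frac{8}{7}\right) + 7 \left(-3 - 6 \left(-1\right)\right) = - \frac{29}{7} + 7 \left(-3 + 6\right) = - \frac{29}{7} + 7 \cdot 3 = - \frac{29}{7} + 21 = \frac{118}{7}$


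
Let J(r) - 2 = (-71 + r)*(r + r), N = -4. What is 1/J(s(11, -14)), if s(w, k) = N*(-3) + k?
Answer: 1/294 ≈ 0.0034014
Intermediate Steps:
s(w, k) = 12 + k (s(w, k) = -4*(-3) + k = 12 + k)
J(r) = 2 + 2*r*(-71 + r) (J(r) = 2 + (-71 + r)*(r + r) = 2 + (-71 + r)*(2*r) = 2 + 2*r*(-71 + r))
1/J(s(11, -14)) = 1/(2 - 142*(12 - 14) + 2*(12 - 14)²) = 1/(2 - 142*(-2) + 2*(-2)²) = 1/(2 + 284 + 2*4) = 1/(2 + 284 + 8) = 1/294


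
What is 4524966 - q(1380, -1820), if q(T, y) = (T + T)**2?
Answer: -3092634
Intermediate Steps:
q(T, y) = 4*T**2 (q(T, y) = (2*T)**2 = 4*T**2)
4524966 - q(1380, -1820) = 4524966 - 4*1380**2 = 4524966 - 4*1904400 = 4524966 - 1*7617600 = 4524966 - 7617600 = -3092634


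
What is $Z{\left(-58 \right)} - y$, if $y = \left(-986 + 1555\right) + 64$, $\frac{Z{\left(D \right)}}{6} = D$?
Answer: $-981$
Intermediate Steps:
$Z{\left(D \right)} = 6 D$
$y = 633$ ($y = 569 + 64 = 633$)
$Z{\left(-58 \right)} - y = 6 \left(-58\right) - 633 = -348 - 633 = -981$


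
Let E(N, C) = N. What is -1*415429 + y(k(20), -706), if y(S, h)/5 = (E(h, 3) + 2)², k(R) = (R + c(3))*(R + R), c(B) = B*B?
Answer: 2062651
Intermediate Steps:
c(B) = B²
k(R) = 2*R*(9 + R) (k(R) = (R + 3²)*(R + R) = (R + 9)*(2*R) = (9 + R)*(2*R) = 2*R*(9 + R))
y(S, h) = 5*(2 + h)² (y(S, h) = 5*(h + 2)² = 5*(2 + h)²)
-1*415429 + y(k(20), -706) = -1*415429 + 5*(2 - 706)² = -415429 + 5*(-704)² = -415429 + 5*495616 = -415429 + 2478080 = 2062651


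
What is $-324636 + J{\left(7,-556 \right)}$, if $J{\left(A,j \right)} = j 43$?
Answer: $-348544$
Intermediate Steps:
$J{\left(A,j \right)} = 43 j$
$-324636 + J{\left(7,-556 \right)} = -324636 + 43 \left(-556\right) = -324636 - 23908 = -348544$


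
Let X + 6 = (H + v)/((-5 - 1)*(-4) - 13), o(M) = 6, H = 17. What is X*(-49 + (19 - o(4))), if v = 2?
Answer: 1692/11 ≈ 153.82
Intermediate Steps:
X = -47/11 (X = -6 + (17 + 2)/((-5 - 1)*(-4) - 13) = -6 + 19/(-6*(-4) - 13) = -6 + 19/(24 - 13) = -6 + 19/11 = -47/11 ≈ -4.2727)
X*(-49 + (19 - o(4))) = -47*(-49 + (19 - 1*6))/11 = -47*(-49 + (19 - 6))/11 = -47*(-49 + 13)/11 = -47/11*(-36) = 1692/11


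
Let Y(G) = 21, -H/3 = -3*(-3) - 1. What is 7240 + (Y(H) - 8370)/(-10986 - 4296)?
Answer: 36883343/5094 ≈ 7240.5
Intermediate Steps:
H = -24 (H = -3*(-3*(-3) - 1) = -3*(9 - 1) = -3*8 = -24)
7240 + (Y(H) - 8370)/(-10986 - 4296) = 7240 + (21 - 8370)/(-10986 - 4296) = 7240 - 8349/(-15282) = 7240 - 8349*(-1/15282) = 7240 + 2783/5094 = 36883343/5094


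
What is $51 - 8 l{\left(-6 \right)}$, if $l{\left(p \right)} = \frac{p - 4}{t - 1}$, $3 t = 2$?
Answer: $-189$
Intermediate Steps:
$t = \frac{2}{3}$ ($t = \frac{1}{3} \cdot 2 = \frac{2}{3} \approx 0.66667$)
$l{\left(p \right)} = 12 - 3 p$ ($l{\left(p \right)} = \frac{p - 4}{\frac{2}{3} - 1} = \frac{-4 + p}{- \frac{1}{3}} = \left(-4 + p\right) \left(-3\right) = 12 - 3 p$)
$51 - 8 l{\left(-6 \right)} = 51 - 8 \left(12 - -18\right) = 51 - 8 \left(12 + 18\right) = 51 - 240 = -189$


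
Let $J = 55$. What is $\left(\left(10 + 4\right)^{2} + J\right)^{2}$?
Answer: $63001$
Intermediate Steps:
$\left(\left(10 + 4\right)^{2} + J\right)^{2} = \left(\left(10 + 4\right)^{2} + 55\right)^{2} = \left(14^{2} + 55\right)^{2} = \left(196 + 55\right)^{2} = 251^{2} = 63001$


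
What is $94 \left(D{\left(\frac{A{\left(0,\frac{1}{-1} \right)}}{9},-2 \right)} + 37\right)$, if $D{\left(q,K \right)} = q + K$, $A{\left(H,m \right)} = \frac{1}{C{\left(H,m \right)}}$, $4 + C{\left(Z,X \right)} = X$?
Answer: $\frac{147956}{45} \approx 3287.9$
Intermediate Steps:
$C{\left(Z,X \right)} = -4 + X$
$A{\left(H,m \right)} = \frac{1}{-4 + m}$
$D{\left(q,K \right)} = K + q$
$94 \left(D{\left(\frac{A{\left(0,\frac{1}{-1} \right)}}{9},-2 \right)} + 37\right) = 94 \left(\left(-2 + \frac{1}{\left(-4 + \frac{1}{-1}\right) 9}\right) + 37\right) = 94 \left(\left(-2 + \frac{1}{-4 - 1} \cdot \frac{1}{9}\right) + 37\right) = 94 \left(\left(-2 + \frac{1}{-5} \cdot \frac{1}{9}\right) + 37\right) = 94 \left(\left(-2 - \frac{1}{45}\right) + 37\right) = 94 \left(- \frac{91}{45} + 37\right) = 94 \cdot \frac{1574}{45} = \frac{147956}{45}$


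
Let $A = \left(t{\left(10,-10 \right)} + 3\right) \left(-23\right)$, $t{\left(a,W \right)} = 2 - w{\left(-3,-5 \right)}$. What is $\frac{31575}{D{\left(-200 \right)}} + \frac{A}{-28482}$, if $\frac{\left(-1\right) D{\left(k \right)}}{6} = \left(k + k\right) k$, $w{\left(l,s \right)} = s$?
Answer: $- \frac{5259461}{91142400} \approx -0.057706$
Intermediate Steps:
$D{\left(k \right)} = - 12 k^{2}$ ($D{\left(k \right)} = - 6 \left(k + k\right) k = - 6 \cdot 2 k k = - 6 \cdot 2 k^{2} = - 12 k^{2}$)
$t{\left(a,W \right)} = 7$ ($t{\left(a,W \right)} = 2 - -5 = 2 + 5 = 7$)
$A = -230$ ($A = \left(7 + 3\right) \left(-23\right) = 10 \left(-23\right) = -230$)
$\frac{31575}{D{\left(-200 \right)}} + \frac{A}{-28482} = \frac{31575}{\left(-12\right) \left(-200\right)^{2}} - \frac{230}{-28482} = \frac{31575}{\left(-12\right) 40000} - - \frac{115}{14241} = \frac{31575}{-480000} + \frac{115}{14241} = 31575 \left(- \frac{1}{480000}\right) + \frac{115}{14241} = - \frac{421}{6400} + \frac{115}{14241} = - \frac{5259461}{91142400}$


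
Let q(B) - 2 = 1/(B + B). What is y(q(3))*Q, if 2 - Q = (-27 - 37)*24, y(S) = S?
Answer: 9997/3 ≈ 3332.3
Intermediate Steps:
q(B) = 2 + 1/(2*B) (q(B) = 2 + 1/(B + B) = 2 + 1/(2*B))
Q = 1538 (Q = 2 - (-27 - 37)*24 = 2 - (-64)*24 = 2 - 1*(-1536) = 2 + 1536 = 1538)
y(q(3))*Q = (2 + (1/2)/3)*1538 = (2 + (1/2)*(1/3))*1538 = (2 + 1/6)*1538 = (13/6)*1538 = 9997/3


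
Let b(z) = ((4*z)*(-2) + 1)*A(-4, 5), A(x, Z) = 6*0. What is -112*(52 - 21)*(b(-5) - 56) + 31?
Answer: 194463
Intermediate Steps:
A(x, Z) = 0
b(z) = 0 (b(z) = ((4*z)*(-2) + 1)*0 = (-8*z + 1)*0 = (1 - 8*z)*0 = 0)
-112*(52 - 21)*(b(-5) - 56) + 31 = -112*(52 - 21)*(0 - 56) + 31 = -3472*(-56) + 31 = -112*(-1736) + 31 = 194432 + 31 = 194463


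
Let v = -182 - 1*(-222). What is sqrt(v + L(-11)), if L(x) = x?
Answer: sqrt(29) ≈ 5.3852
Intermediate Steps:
v = 40 (v = -182 + 222 = 40)
sqrt(v + L(-11)) = sqrt(40 - 11) = sqrt(29)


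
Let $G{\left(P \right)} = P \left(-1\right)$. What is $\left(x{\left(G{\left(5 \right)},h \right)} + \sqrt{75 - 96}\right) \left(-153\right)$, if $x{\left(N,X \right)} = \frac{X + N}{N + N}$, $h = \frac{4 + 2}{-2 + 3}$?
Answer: $\frac{153}{10} - 153 i \sqrt{21} \approx 15.3 - 701.13 i$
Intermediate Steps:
$G{\left(P \right)} = - P$
$h = 6$ ($h = \frac{6}{1} = 6 \cdot 1 = 6$)
$x{\left(N,X \right)} = \frac{N + X}{2 N}$
$\left(x{\left(G{\left(5 \right)},h \right)} + \sqrt{75 - 96}\right) \left(-153\right) = \left(\frac{\left(-1\right) 5 + 6}{2 \left(\left(-1\right) 5\right)} + \sqrt{75 - 96}\right) \left(-153\right) = \left(\frac{-5 + 6}{2 \left(-5\right)} + \sqrt{-21}\right) \left(-153\right) = \left(\frac{1}{2} \left(- \frac{1}{5}\right) 1 + i \sqrt{21}\right) \left(-153\right) = \left(- \frac{1}{10} + i \sqrt{21}\right) \left(-153\right) = \frac{153}{10} - 153 i \sqrt{21}$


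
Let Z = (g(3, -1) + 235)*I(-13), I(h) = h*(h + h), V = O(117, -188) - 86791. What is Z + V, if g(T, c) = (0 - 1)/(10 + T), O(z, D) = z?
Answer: -7270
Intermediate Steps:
g(T, c) = -1/(10 + T)
V = -86674 (V = 117 - 86791 = -86674)
I(h) = 2*h² (I(h) = h*(2*h) = 2*h²)
Z = 79404 (Z = (-1/(10 + 3) + 235)*(2*(-13)²) = (-1/13 + 235)*(2*169) = (-1*1/13 + 235)*338 = (-1/13 + 235)*338 = (3054/13)*338 = 79404)
Z + V = 79404 - 86674 = -7270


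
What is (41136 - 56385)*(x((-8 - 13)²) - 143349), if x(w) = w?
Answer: 2179204092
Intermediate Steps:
(41136 - 56385)*(x((-8 - 13)²) - 143349) = (41136 - 56385)*((-8 - 13)² - 143349) = -15249*((-21)² - 143349) = -15249*(441 - 143349) = -15249*(-142908) = 2179204092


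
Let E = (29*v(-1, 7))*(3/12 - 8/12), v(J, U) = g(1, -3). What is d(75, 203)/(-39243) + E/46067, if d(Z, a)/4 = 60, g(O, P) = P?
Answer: -12844695/2410409708 ≈ -0.0053288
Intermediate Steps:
v(J, U) = -3
d(Z, a) = 240 (d(Z, a) = 4*60 = 240)
E = 145/4 (E = (29*(-3))*(3/12 - 8/12) = -87*(3*(1/12) - 8*1/12) = -87*(¼ - ⅔) = -87*(-5/12) = 145/4 ≈ 36.250)
d(75, 203)/(-39243) + E/46067 = 240/(-39243) + (145/4)/46067 = 240*(-1/39243) + (145/4)*(1/46067) = -80/13081 + 145/184268 = -12844695/2410409708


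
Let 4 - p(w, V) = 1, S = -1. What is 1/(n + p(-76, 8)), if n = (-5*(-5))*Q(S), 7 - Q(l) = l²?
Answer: 1/153 ≈ 0.0065359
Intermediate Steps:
p(w, V) = 3 (p(w, V) = 4 - 1*1 = 4 - 1 = 3)
Q(l) = 7 - l²
n = 150 (n = (-5*(-5))*(7 - 1*(-1)²) = 25*(7 - 1*1) = 25*(7 - 1) = 25*6 = 150)
1/(n + p(-76, 8)) = 1/(150 + 3) = 1/153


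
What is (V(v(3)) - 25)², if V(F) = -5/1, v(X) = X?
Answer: 900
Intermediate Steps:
V(F) = -5 (V(F) = -5*1 = -5)
(V(v(3)) - 25)² = (-5 - 25)² = (-30)² = 900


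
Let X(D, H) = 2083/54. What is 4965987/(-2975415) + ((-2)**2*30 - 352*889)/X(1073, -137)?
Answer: -16756653126067/2065929815 ≈ -8111.0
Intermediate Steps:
X(D, H) = 2083/54 (X(D, H) = 2083*(1/54) = 2083/54)
4965987/(-2975415) + ((-2)**2*30 - 352*889)/X(1073, -137) = 4965987/(-2975415) + ((-2)**2*30 - 352*889)/(2083/54) = 4965987*(-1/2975415) + (4*30 - 312928)*(54/2083) = -1655329/991805 + (120 - 312928)*(54/2083) = -1655329/991805 - 312808*54/2083 = -1655329/991805 - 16891632/2083 = -16756653126067/2065929815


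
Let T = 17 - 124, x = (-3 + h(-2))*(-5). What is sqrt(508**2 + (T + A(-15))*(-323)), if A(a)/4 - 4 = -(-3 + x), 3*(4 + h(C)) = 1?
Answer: sqrt(2939829)/3 ≈ 571.53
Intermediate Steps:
h(C) = -11/3 (h(C) = -4 + (1/3)*1 = -4 + 1/3 = -11/3)
x = 100/3 (x = (-3 - 11/3)*(-5) = -20/3*(-5) = 100/3 ≈ 33.333)
A(a) = -316/3 (A(a) = 16 + 4*(-(-3 + 100/3)) = 16 + 4*(-1*91/3) = 16 + 4*(-91/3) = 16 - 364/3 = -316/3)
T = -107
sqrt(508**2 + (T + A(-15))*(-323)) = sqrt(508**2 + (-107 - 316/3)*(-323)) = sqrt(258064 - 637/3*(-323)) = sqrt(258064 + 205751/3) = sqrt(979943/3) = sqrt(2939829)/3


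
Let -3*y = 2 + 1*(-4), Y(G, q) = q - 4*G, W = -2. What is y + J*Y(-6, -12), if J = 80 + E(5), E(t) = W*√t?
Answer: 2882/3 - 24*√5 ≈ 907.00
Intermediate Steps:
Y(G, q) = q - 4*G
E(t) = -2*√t
y = ⅔ (y = -(2 + 1*(-4))/3 = -(2 - 4)/3 = -⅓*(-2) = ⅔ ≈ 0.66667)
J = 80 - 2*√5 ≈ 75.528
y + J*Y(-6, -12) = ⅔ + (80 - 2*√5)*(-12 - 4*(-6)) = ⅔ + (80 - 2*√5)*(-12 + 24) = ⅔ + (80 - 2*√5)*12 = ⅔ + (960 - 24*√5) = 2882/3 - 24*√5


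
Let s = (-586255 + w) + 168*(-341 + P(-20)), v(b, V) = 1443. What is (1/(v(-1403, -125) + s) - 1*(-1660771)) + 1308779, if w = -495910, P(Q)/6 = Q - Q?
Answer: 3379377595499/1138010 ≈ 2.9695e+6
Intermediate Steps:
P(Q) = 0 (P(Q) = 6*(Q - Q) = 6*0 = 0)
s = -1139453 (s = (-586255 - 495910) + 168*(-341 + 0) = -1082165 + 168*(-341) = -1082165 - 57288 = -1139453)
(1/(v(-1403, -125) + s) - 1*(-1660771)) + 1308779 = (1/(1443 - 1139453) - 1*(-1660771)) + 1308779 = (1/(-1138010) + 1660771) + 1308779 = (-1/1138010 + 1660771) + 1308779 = 1889974005709/1138010 + 1308779 = 3379377595499/1138010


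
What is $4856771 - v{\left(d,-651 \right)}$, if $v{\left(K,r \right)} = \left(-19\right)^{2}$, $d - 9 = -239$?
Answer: $4856410$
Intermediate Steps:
$d = -230$ ($d = 9 - 239 = -230$)
$v{\left(K,r \right)} = 361$
$4856771 - v{\left(d,-651 \right)} = 4856771 - 361 = 4856410$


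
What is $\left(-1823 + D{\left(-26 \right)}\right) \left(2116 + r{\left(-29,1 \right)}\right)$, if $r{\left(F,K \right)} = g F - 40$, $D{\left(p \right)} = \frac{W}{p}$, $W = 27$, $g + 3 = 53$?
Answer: $- \frac{14844025}{13} \approx -1.1418 \cdot 10^{6}$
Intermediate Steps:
$g = 50$ ($g = -3 + 53 = 50$)
$D{\left(p \right)} = \frac{27}{p}$
$r{\left(F,K \right)} = -40 + 50 F$ ($r{\left(F,K \right)} = 50 F - 40 = -40 + 50 F$)
$\left(-1823 + D{\left(-26 \right)}\right) \left(2116 + r{\left(-29,1 \right)}\right) = \left(-1823 + \frac{27}{-26}\right) \left(2116 + \left(-40 + 50 \left(-29\right)\right)\right) = \left(-1823 + 27 \left(- \frac{1}{26}\right)\right) \left(2116 - 1490\right) = \left(-1823 - \frac{27}{26}\right) \left(2116 - 1490\right) = \left(- \frac{47425}{26}\right) 626 = - \frac{14844025}{13}$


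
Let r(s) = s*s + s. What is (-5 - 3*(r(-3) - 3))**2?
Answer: 196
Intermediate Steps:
r(s) = s + s**2 (r(s) = s**2 + s = s + s**2)
(-5 - 3*(r(-3) - 3))**2 = (-5 - 3*(-3*(1 - 3) - 3))**2 = (-5 - 3*(-3*(-2) - 3))**2 = (-5 - 3*(6 - 3))**2 = (-5 - 3*3)**2 = (-5 - 9)**2 = (-14)**2 = 196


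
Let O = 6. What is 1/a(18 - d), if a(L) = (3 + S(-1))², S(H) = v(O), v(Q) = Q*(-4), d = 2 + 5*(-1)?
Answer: 1/441 ≈ 0.0022676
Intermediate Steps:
d = -3 (d = 2 - 5 = -3)
v(Q) = -4*Q
S(H) = -24 (S(H) = -4*6 = -24)
a(L) = 441 (a(L) = (3 - 24)² = (-21)² = 441)
1/a(18 - d) = 1/441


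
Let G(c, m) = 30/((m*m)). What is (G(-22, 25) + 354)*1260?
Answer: 11152512/25 ≈ 4.4610e+5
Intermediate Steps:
G(c, m) = 30/m² (G(c, m) = 30/(m²) = 30/m²)
(G(-22, 25) + 354)*1260 = (30/25² + 354)*1260 = (30*(1/625) + 354)*1260 = (6/125 + 354)*1260 = (44256/125)*1260 = 11152512/25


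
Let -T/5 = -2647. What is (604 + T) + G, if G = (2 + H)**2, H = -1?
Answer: 13840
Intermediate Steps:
G = 1 (G = (2 - 1)**2 = 1**2 = 1)
T = 13235 (T = -5*(-2647) = 13235)
(604 + T) + G = (604 + 13235) + 1 = 13839 + 1 = 13840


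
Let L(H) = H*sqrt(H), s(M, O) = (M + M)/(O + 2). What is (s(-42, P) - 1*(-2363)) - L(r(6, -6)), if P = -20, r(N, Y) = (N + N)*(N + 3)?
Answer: 7103/3 - 648*sqrt(3) ≈ 1245.3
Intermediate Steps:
r(N, Y) = 2*N*(3 + N) (r(N, Y) = (2*N)*(3 + N) = 2*N*(3 + N))
s(M, O) = 2*M/(2 + O) (s(M, O) = (2*M)/(2 + O) = 2*M/(2 + O))
L(H) = H**(3/2)
(s(-42, P) - 1*(-2363)) - L(r(6, -6)) = (2*(-42)/(2 - 20) - 1*(-2363)) - (2*6*(3 + 6))**(3/2) = (2*(-42)/(-18) + 2363) - (2*6*9)**(3/2) = (2*(-42)*(-1/18) + 2363) - 108**(3/2) = (14/3 + 2363) - 648*sqrt(3) = 7103/3 - 648*sqrt(3)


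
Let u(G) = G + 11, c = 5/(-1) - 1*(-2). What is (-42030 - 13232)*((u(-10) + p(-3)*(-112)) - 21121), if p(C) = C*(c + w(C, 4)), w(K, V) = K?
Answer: 1278541632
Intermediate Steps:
c = -3 (c = 5*(-1) + 2 = -5 + 2 = -3)
u(G) = 11 + G
p(C) = C*(-3 + C)
(-42030 - 13232)*((u(-10) + p(-3)*(-112)) - 21121) = (-42030 - 13232)*(((11 - 10) - 3*(-3 - 3)*(-112)) - 21121) = -55262*((1 - 3*(-6)*(-112)) - 21121) = -55262*((1 + 18*(-112)) - 21121) = -55262*((1 - 2016) - 21121) = -55262*(-2015 - 21121) = -55262*(-23136) = 1278541632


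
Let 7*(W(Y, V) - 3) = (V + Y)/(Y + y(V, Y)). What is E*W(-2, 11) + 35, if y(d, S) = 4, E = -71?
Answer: -3131/14 ≈ -223.64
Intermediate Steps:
W(Y, V) = 3 + (V + Y)/(7*(4 + Y)) (W(Y, V) = 3 + ((V + Y)/(Y + 4))/7 = 3 + ((V + Y)/(4 + Y))/7 = 3 + (V + Y)/(7*(4 + Y)))
E*W(-2, 11) + 35 = -71*(84 + 11 + 22*(-2))/(7*(4 - 2)) + 35 = -71*(84 + 11 - 44)/(7*2) + 35 = -71*51/(7*2) + 35 = -71*51/14 + 35 = -3621/14 + 35 = -3131/14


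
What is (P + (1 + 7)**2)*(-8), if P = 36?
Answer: -800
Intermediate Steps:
(P + (1 + 7)**2)*(-8) = (36 + (1 + 7)**2)*(-8) = (36 + 8**2)*(-8) = (36 + 64)*(-8) = 100*(-8) = -800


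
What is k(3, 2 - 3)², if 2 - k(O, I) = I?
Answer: 9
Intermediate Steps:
k(O, I) = 2 - I
k(3, 2 - 3)² = (2 - (2 - 3))² = (2 - 1*(-1))² = (2 + 1)² = 3² = 9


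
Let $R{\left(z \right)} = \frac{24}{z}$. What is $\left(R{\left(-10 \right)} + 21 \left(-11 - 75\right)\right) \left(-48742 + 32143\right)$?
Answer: $\frac{150088158}{5} \approx 3.0018 \cdot 10^{7}$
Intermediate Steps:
$\left(R{\left(-10 \right)} + 21 \left(-11 - 75\right)\right) \left(-48742 + 32143\right) = \left(\frac{24}{-10} + 21 \left(-11 - 75\right)\right) \left(-48742 + 32143\right) = \left(24 \left(- \frac{1}{10}\right) + 21 \left(-86\right)\right) \left(-16599\right) = \left(- \frac{12}{5} - 1806\right) \left(-16599\right) = \left(- \frac{9042}{5}\right) \left(-16599\right) = \frac{150088158}{5}$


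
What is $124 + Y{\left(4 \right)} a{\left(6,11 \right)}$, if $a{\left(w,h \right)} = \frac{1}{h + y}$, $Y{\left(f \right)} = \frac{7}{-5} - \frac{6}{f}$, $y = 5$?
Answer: $\frac{19811}{160} \approx 123.82$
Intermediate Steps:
$Y{\left(f \right)} = - \frac{7}{5} - \frac{6}{f}$ ($Y{\left(f \right)} = 7 \left(- \frac{1}{5}\right) - \frac{6}{f} = - \frac{7}{5} - \frac{6}{f}$)
$a{\left(w,h \right)} = \frac{1}{5 + h}$ ($a{\left(w,h \right)} = \frac{1}{h + 5} = \frac{1}{5 + h}$)
$124 + Y{\left(4 \right)} a{\left(6,11 \right)} = 124 + \frac{- \frac{7}{5} - \frac{6}{4}}{5 + 11} = 124 + \frac{- \frac{7}{5} - \frac{3}{2}}{16} = 124 + \left(- \frac{7}{5} - \frac{3}{2}\right) \frac{1}{16} = 124 - \frac{29}{160} = \frac{19811}{160}$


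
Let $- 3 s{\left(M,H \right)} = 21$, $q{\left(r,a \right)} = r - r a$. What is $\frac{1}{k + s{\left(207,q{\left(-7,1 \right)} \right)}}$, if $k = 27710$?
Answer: $\frac{1}{27703} \approx 3.6097 \cdot 10^{-5}$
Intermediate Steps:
$q{\left(r,a \right)} = r - a r$
$s{\left(M,H \right)} = -7$ ($s{\left(M,H \right)} = \left(- \frac{1}{3}\right) 21 = -7$)
$\frac{1}{k + s{\left(207,q{\left(-7,1 \right)} \right)}} = \frac{1}{27710 - 7} = \frac{1}{27703}$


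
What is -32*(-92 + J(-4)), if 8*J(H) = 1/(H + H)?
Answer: 5889/2 ≈ 2944.5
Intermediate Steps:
J(H) = 1/(16*H) (J(H) = 1/(8*(H + H)) = 1/(8*((2*H))) = (1/(2*H))/8 = 1/(16*H))
-32*(-92 + J(-4)) = -32*(-92 + (1/16)/(-4)) = -32*(-92 + (1/16)*(-1/4)) = -32*(-92 - 1/64) = -32*(-5889/64) = 5889/2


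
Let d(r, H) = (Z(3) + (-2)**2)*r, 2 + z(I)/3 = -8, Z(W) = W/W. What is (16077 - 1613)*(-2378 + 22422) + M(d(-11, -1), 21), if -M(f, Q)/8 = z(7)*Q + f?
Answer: 289921896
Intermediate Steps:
Z(W) = 1
z(I) = -30 (z(I) = -6 + 3*(-8) = -6 - 24 = -30)
d(r, H) = 5*r (d(r, H) = (1 + (-2)**2)*r = (1 + 4)*r = 5*r)
M(f, Q) = -8*f + 240*Q (M(f, Q) = -8*(-30*Q + f) = -8*(f - 30*Q) = -8*f + 240*Q)
(16077 - 1613)*(-2378 + 22422) + M(d(-11, -1), 21) = (16077 - 1613)*(-2378 + 22422) + (-40*(-11) + 240*21) = 14464*20044 + (-8*(-55) + 5040) = 289916416 + (440 + 5040) = 289916416 + 5480 = 289921896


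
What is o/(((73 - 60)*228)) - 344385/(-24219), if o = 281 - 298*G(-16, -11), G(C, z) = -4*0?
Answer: 325281/22724 ≈ 14.314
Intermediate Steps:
G(C, z) = 0
o = 281 (o = 281 - 298*0 = 281 + 0 = 281)
o/(((73 - 60)*228)) - 344385/(-24219) = 281/(((73 - 60)*228)) - 344385/(-24219) = 281/((13*228)) - 344385*(-1/24219) = 281/2964 + 12755/897 = 325281/22724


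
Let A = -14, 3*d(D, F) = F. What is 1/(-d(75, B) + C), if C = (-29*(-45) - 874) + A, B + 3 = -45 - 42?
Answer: 1/447 ≈ 0.0022371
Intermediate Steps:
B = -90 (B = -3 + (-45 - 42) = -3 - 87 = -90)
d(D, F) = F/3
C = 417 (C = (-29*(-45) - 874) - 14 = (1305 - 874) - 14 = 431 - 14 = 417)
1/(-d(75, B) + C) = 1/(-(-90)/3 + 417) = 1/(-1*(-30) + 417) = 1/(30 + 417) = 1/447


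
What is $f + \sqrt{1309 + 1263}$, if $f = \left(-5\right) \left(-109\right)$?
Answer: $545 + 2 \sqrt{643} \approx 595.71$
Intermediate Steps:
$f = 545$
$f + \sqrt{1309 + 1263} = 545 + \sqrt{1309 + 1263} = 545 + \sqrt{2572} = 545 + 2 \sqrt{643}$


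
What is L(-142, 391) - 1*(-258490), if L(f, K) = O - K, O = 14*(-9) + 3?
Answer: 257976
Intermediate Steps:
O = -123 (O = -126 + 3 = -123)
L(f, K) = -123 - K
L(-142, 391) - 1*(-258490) = (-123 - 1*391) - 1*(-258490) = (-123 - 391) + 258490 = -514 + 258490 = 257976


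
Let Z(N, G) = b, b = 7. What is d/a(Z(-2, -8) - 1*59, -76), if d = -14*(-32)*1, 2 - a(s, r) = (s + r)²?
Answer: -224/8191 ≈ -0.027347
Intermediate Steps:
Z(N, G) = 7
a(s, r) = 2 - (r + s)² (a(s, r) = 2 - (s + r)² = 2 - (r + s)²)
d = 448 (d = 448*1 = 448)
d/a(Z(-2, -8) - 1*59, -76) = 448/(2 - (-76 + (7 - 1*59))²) = 448/(2 - (-76 + (7 - 59))²) = 448/(2 - (-76 - 52)²) = 448/(2 - 1*(-128)²) = 448/(2 - 1*16384) = 448/(2 - 16384) = 448/(-16382) = 448*(-1/16382) = -224/8191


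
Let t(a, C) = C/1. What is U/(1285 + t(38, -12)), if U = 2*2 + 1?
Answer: 5/1273 ≈ 0.0039277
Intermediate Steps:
U = 5 (U = 4 + 1 = 5)
t(a, C) = C (t(a, C) = 1*C = C)
U/(1285 + t(38, -12)) = 5/(1285 - 12) = 5/1273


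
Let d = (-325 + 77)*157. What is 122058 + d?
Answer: 83122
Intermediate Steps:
d = -38936 (d = -248*157 = -38936)
122058 + d = 122058 - 38936 = 83122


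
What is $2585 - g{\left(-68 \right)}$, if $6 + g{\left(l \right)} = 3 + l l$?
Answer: $-2036$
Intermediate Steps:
$g{\left(l \right)} = -3 + l^{2}$ ($g{\left(l \right)} = -6 + \left(3 + l l\right) = -6 + \left(3 + l^{2}\right) = -3 + l^{2}$)
$2585 - g{\left(-68 \right)} = 2585 - \left(-3 + \left(-68\right)^{2}\right) = 2585 - \left(-3 + 4624\right) = 2585 - 4621 = -2036$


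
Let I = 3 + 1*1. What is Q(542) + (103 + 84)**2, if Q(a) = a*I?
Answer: 37137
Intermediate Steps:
I = 4 (I = 3 + 1 = 4)
Q(a) = 4*a (Q(a) = a*4 = 4*a)
Q(542) + (103 + 84)**2 = 4*542 + (103 + 84)**2 = 2168 + 187**2 = 2168 + 34969 = 37137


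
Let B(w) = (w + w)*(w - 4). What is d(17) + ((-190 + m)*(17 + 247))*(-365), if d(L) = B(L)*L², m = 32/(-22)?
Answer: 18576298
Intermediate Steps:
m = -16/11 (m = 32*(-1/22) = -16/11 ≈ -1.4545)
B(w) = 2*w*(-4 + w) (B(w) = (2*w)*(-4 + w) = 2*w*(-4 + w))
d(L) = 2*L³*(-4 + L) (d(L) = (2*L*(-4 + L))*L² = 2*L³*(-4 + L))
d(17) + ((-190 + m)*(17 + 247))*(-365) = 2*17³*(-4 + 17) + ((-190 - 16/11)*(17 + 247))*(-365) = 2*4913*13 - 2106/11*264*(-365) = 127738 - 50544*(-365) = 127738 + 18448560 = 18576298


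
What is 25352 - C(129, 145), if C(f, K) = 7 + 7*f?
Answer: 24442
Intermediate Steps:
25352 - C(129, 145) = 25352 - (7 + 7*129) = 25352 - (7 + 903) = 25352 - 1*910 = 25352 - 910 = 24442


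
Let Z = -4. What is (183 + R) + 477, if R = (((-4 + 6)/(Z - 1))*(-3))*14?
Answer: 3384/5 ≈ 676.80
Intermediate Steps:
R = 84/5 (R = (((-4 + 6)/(-4 - 1))*(-3))*14 = ((2/(-5))*(-3))*14 = ((2*(-1/5))*(-3))*14 = -2/5*(-3)*14 = (6/5)*14 = 84/5 ≈ 16.800)
(183 + R) + 477 = (183 + 84/5) + 477 = 999/5 + 477 = 3384/5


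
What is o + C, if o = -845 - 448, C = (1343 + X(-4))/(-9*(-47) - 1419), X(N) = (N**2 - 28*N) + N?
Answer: -429765/332 ≈ -1294.5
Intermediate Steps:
X(N) = N**2 - 27*N
C = -489/332 (C = (1343 - 4*(-27 - 4))/(-9*(-47) - 1419) = (1343 - 4*(-31))/(423 - 1419) = (1343 + 124)/(-996) = 1467*(-1/996) = -489/332 ≈ -1.4729)
o = -1293
o + C = -1293 - 489/332 = -429765/332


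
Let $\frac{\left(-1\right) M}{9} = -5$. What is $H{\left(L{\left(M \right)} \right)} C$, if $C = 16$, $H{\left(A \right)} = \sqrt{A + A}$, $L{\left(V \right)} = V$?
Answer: $48 \sqrt{10} \approx 151.79$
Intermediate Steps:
$M = 45$ ($M = \left(-9\right) \left(-5\right) = 45$)
$H{\left(A \right)} = \sqrt{2} \sqrt{A}$ ($H{\left(A \right)} = \sqrt{2 A} = \sqrt{2} \sqrt{A}$)
$H{\left(L{\left(M \right)} \right)} C = \sqrt{2} \sqrt{45} \cdot 16 = \sqrt{2} \cdot 3 \sqrt{5} \cdot 16 = 3 \sqrt{10} \cdot 16 = 48 \sqrt{10}$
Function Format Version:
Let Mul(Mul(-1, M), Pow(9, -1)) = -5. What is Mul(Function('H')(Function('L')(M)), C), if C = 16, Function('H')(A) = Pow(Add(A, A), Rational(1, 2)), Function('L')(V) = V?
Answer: Mul(48, Pow(10, Rational(1, 2))) ≈ 151.79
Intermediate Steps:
M = 45 (M = Mul(-9, -5) = 45)
Function('H')(A) = Mul(Pow(2, Rational(1, 2)), Pow(A, Rational(1, 2))) (Function('H')(A) = Pow(Mul(2, A), Rational(1, 2)) = Mul(Pow(2, Rational(1, 2)), Pow(A, Rational(1, 2))))
Mul(Function('H')(Function('L')(M)), C) = Mul(Mul(Pow(2, Rational(1, 2)), Pow(45, Rational(1, 2))), 16) = Mul(Mul(Pow(2, Rational(1, 2)), Mul(3, Pow(5, Rational(1, 2)))), 16) = Mul(Mul(3, Pow(10, Rational(1, 2))), 16) = Mul(48, Pow(10, Rational(1, 2)))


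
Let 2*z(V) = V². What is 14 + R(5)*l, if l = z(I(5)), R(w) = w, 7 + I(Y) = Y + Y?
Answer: 73/2 ≈ 36.500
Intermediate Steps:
I(Y) = -7 + 2*Y (I(Y) = -7 + (Y + Y) = -7 + 2*Y)
z(V) = V²/2
l = 9/2 (l = (-7 + 2*5)²/2 = (-7 + 10)²/2 = (½)*3² = (½)*9 = 9/2 ≈ 4.5000)
14 + R(5)*l = 14 + 5*(9/2) = 14 + 45/2 = 73/2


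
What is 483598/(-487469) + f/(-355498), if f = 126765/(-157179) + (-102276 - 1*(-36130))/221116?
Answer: -995826632002156989225/1003800955199986171228 ≈ -0.99206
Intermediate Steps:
f = -6404421979/5792465294 (f = 126765*(-1/157179) + (-102276 + 36130)*(1/221116) = -42255/52393 - 66146*1/221116 = -42255/52393 - 33073/110558 = -6404421979/5792465294 ≈ -1.1056)
483598/(-487469) + f/(-355498) = 483598/(-487469) - 6404421979/5792465294/(-355498) = 483598*(-1/487469) - 6404421979/5792465294*(-1/355498) = -483598/487469 + 6404421979/2059209827086412 = -995826632002156989225/1003800955199986171228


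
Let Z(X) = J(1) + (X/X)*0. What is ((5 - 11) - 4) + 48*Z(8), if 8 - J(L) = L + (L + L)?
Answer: 230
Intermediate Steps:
J(L) = 8 - 3*L (J(L) = 8 - (L + (L + L)) = 8 - (L + 2*L) = 8 - 3*L)
Z(X) = 5 (Z(X) = (8 - 3*1) + (X/X)*0 = (8 - 3) + 1*0 = 5 + 0 = 5)
((5 - 11) - 4) + 48*Z(8) = ((5 - 11) - 4) + 48*5 = (-6 - 4) + 240 = -10 + 240 = 230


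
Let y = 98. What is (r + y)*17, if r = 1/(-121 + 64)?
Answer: 94945/57 ≈ 1665.7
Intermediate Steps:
r = -1/57 (r = 1/(-57) = -1/57 ≈ -0.017544)
(r + y)*17 = (-1/57 + 98)*17 = (5585/57)*17 = 94945/57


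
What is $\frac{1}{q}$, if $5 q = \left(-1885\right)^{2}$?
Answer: $\frac{1}{710645} \approx 1.4072 \cdot 10^{-6}$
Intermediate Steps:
$q = 710645$ ($q = \frac{\left(-1885\right)^{2}}{5} = \frac{1}{5} \cdot 3553225 = 710645$)
$\frac{1}{q} = \frac{1}{710645}$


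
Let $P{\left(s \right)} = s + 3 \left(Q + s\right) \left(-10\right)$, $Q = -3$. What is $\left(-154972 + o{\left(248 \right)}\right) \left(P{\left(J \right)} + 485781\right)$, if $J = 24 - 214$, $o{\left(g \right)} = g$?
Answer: $-76028433844$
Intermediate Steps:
$J = -190$
$P{\left(s \right)} = 90 - 29 s$ ($P{\left(s \right)} = s + 3 \left(-3 + s\right) \left(-10\right) = s + \left(-9 + 3 s\right) \left(-10\right) = s - \left(-90 + 30 s\right) = 90 - 29 s$)
$\left(-154972 + o{\left(248 \right)}\right) \left(P{\left(J \right)} + 485781\right) = \left(-154972 + 248\right) \left(\left(90 - -5510\right) + 485781\right) = - 154724 \left(\left(90 + 5510\right) + 485781\right) = - 154724 \left(5600 + 485781\right) = \left(-154724\right) 491381 = -76028433844$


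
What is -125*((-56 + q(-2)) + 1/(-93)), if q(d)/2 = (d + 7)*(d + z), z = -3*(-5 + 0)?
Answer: -860125/93 ≈ -9248.7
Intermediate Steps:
z = 15 (z = -3*(-5) = 15)
q(d) = 2*(7 + d)*(15 + d) (q(d) = 2*((d + 7)*(d + 15)) = 2*((7 + d)*(15 + d)) = 2*(7 + d)*(15 + d))
-125*((-56 + q(-2)) + 1/(-93)) = -125*((-56 + (210 + 2*(-2)² + 44*(-2))) + 1/(-93)) = -125*((-56 + (210 + 2*4 - 88)) - 1/93) = -125*((-56 + (210 + 8 - 88)) - 1/93) = -125*((-56 + 130) - 1/93) = -125*(74 - 1/93) = -125*6881/93 = -860125/93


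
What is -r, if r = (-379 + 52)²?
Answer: -106929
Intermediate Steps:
r = 106929 (r = (-327)² = 106929)
-r = -1*106929 = -106929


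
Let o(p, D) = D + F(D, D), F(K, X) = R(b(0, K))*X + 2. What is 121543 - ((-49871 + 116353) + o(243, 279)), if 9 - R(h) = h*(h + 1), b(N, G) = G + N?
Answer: 21847749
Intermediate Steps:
R(h) = 9 - h*(1 + h) (R(h) = 9 - h*(h + 1) = 9 - h*(1 + h))
F(K, X) = 2 + X*(9 - K - K²) (F(K, X) = (9 - (K + 0) - (K + 0)²)*X + 2 = (9 - K - K²)*X + 2 = X*(9 - K - K²) + 2 = 2 + X*(9 - K - K²))
o(p, D) = 2 + D - D*(-9 + D + D²) (o(p, D) = D + (2 - D*(-9 + D + D²)) = 2 + D - D*(-9 + D + D²))
121543 - ((-49871 + 116353) + o(243, 279)) = 121543 - ((-49871 + 116353) + (2 + 279 - 1*279*(-9 + 279 + 279²))) = 121543 - (66482 + (2 + 279 - 1*279*(-9 + 279 + 77841))) = 121543 - (66482 + (2 + 279 - 1*279*78111)) = 121543 - (66482 + (2 + 279 - 21792969)) = 121543 - (66482 - 21792688) = 121543 - 1*(-21726206) = 121543 + 21726206 = 21847749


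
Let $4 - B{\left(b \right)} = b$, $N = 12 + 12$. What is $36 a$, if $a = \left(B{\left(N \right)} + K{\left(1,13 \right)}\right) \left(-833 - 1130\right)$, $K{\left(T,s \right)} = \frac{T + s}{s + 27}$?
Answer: $\frac{6943131}{5} \approx 1.3886 \cdot 10^{6}$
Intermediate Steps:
$N = 24$
$B{\left(b \right)} = 4 - b$
$K{\left(T,s \right)} = \frac{T + s}{27 + s}$
$a = \frac{771459}{20}$ ($a = \left(\left(4 - 24\right) + \frac{1 + 13}{27 + 13}\right) \left(-833 - 1130\right) = \left(\left(4 - 24\right) + \frac{1}{40} \cdot 14\right) \left(-1963\right) = \left(-20 + \frac{1}{40} \cdot 14\right) \left(-1963\right) = \left(-20 + \frac{7}{20}\right) \left(-1963\right) = \left(- \frac{393}{20}\right) \left(-1963\right) = \frac{771459}{20} \approx 38573.0$)
$36 a = 36 \cdot \frac{771459}{20} = \frac{6943131}{5}$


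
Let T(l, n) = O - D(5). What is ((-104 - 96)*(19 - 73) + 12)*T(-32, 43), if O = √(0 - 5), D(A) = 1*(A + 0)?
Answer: -54060 + 10812*I*√5 ≈ -54060.0 + 24176.0*I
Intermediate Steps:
D(A) = A (D(A) = 1*A = A)
O = I*√5 (O = √(-5) = I*√5 ≈ 2.2361*I)
T(l, n) = -5 + I*√5 (T(l, n) = I*√5 - 1*5 = I*√5 - 5 = -5 + I*√5)
((-104 - 96)*(19 - 73) + 12)*T(-32, 43) = ((-104 - 96)*(19 - 73) + 12)*(-5 + I*√5) = (-200*(-54) + 12)*(-5 + I*√5) = (10800 + 12)*(-5 + I*√5) = 10812*(-5 + I*√5) = -54060 + 10812*I*√5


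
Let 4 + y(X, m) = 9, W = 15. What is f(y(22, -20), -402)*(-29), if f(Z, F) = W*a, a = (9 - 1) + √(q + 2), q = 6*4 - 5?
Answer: -3480 - 435*√21 ≈ -5473.4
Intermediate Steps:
y(X, m) = 5 (y(X, m) = -4 + 9 = 5)
q = 19 (q = 24 - 5 = 19)
a = 8 + √21 (a = (9 - 1) + √(19 + 2) = 8 + √21 ≈ 12.583)
f(Z, F) = 120 + 15*√21 (f(Z, F) = 15*(8 + √21) = 120 + 15*√21)
f(y(22, -20), -402)*(-29) = (120 + 15*√21)*(-29) = -3480 - 435*√21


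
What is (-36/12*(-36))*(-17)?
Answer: -1836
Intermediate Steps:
(-36/12*(-36))*(-17) = (-36*1/12*(-36))*(-17) = -3*(-36)*(-17) = 108*(-17) = -1836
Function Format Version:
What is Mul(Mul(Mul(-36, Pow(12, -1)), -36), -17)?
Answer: -1836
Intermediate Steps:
Mul(Mul(Mul(-36, Pow(12, -1)), -36), -17) = Mul(Mul(Mul(-36, Rational(1, 12)), -36), -17) = Mul(Mul(-3, -36), -17) = Mul(108, -17) = -1836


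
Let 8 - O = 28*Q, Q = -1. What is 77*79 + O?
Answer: 6119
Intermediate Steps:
O = 36 (O = 8 - 28*(-1) = 8 - 1*(-28) = 8 + 28 = 36)
77*79 + O = 77*79 + 36 = 6083 + 36 = 6119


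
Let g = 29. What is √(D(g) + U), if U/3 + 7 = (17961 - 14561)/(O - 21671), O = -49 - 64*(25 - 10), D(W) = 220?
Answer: √788046/63 ≈ 14.091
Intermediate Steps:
O = -1009 (O = -49 - 64*15 = -49 - 960 = -1009)
U = -4054/189 (U = -21 + 3*((17961 - 14561)/(-1009 - 21671)) = -21 + 3*(3400/(-22680)) = -21 + 3*(3400*(-1/22680)) = -21 + 3*(-85/567) = -21 - 85/189 = -4054/189 ≈ -21.450)
√(D(g) + U) = √(220 - 4054/189) = √(37526/189) = √788046/63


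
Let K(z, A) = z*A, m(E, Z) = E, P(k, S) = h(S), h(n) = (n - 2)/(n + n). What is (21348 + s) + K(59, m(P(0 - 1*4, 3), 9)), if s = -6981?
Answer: 86261/6 ≈ 14377.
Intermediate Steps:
h(n) = (-2 + n)/(2*n) (h(n) = (-2 + n)/((2*n)) = (-2 + n)*(1/(2*n)) = (-2 + n)/(2*n))
P(k, S) = (-2 + S)/(2*S)
K(z, A) = A*z
(21348 + s) + K(59, m(P(0 - 1*4, 3), 9)) = (21348 - 6981) + ((1/2)*(-2 + 3)/3)*59 = 14367 + ((1/2)*(1/3)*1)*59 = 14367 + (1/6)*59 = 14367 + 59/6 = 86261/6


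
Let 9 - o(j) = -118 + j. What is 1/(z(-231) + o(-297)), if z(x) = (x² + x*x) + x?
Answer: 1/106915 ≈ 9.3532e-6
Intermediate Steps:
z(x) = x + 2*x² (z(x) = (x² + x²) + x = 2*x² + x = x + 2*x²)
o(j) = 127 - j (o(j) = 9 - (-118 + j) = 9 + (118 - j) = 127 - j)
1/(z(-231) + o(-297)) = 1/(-231*(1 + 2*(-231)) + (127 - 1*(-297))) = 1/(-231*(1 - 462) + (127 + 297)) = 1/(-231*(-461) + 424) = 1/(106491 + 424) = 1/106915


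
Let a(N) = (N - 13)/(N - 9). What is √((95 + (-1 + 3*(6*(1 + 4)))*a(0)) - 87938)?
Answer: I*√789430/3 ≈ 296.17*I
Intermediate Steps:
a(N) = (-13 + N)/(-9 + N)
√((95 + (-1 + 3*(6*(1 + 4)))*a(0)) - 87938) = √((95 + (-1 + 3*(6*(1 + 4)))*((-13 + 0)/(-9 + 0))) - 87938) = √((95 + (-1 + 3*(6*5))*(-13/(-9))) - 87938) = √((95 + (-1 + 3*30)*(-⅑*(-13))) - 87938) = √((95 + (-1 + 90)*(13/9)) - 87938) = √((95 + 89*(13/9)) - 87938) = √((95 + 1157/9) - 87938) = √(2012/9 - 87938) = √(-789430/9) = I*√789430/3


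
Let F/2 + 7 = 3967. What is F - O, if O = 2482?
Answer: 5438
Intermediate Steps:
F = 7920 (F = -14 + 2*3967 = -14 + 7934 = 7920)
F - O = 7920 - 1*2482 = 7920 - 2482 = 5438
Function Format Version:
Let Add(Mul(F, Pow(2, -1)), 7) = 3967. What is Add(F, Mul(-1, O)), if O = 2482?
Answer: 5438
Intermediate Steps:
F = 7920 (F = Add(-14, Mul(2, 3967)) = Add(-14, 7934) = 7920)
Add(F, Mul(-1, O)) = Add(7920, Mul(-1, 2482)) = Add(7920, -2482) = 5438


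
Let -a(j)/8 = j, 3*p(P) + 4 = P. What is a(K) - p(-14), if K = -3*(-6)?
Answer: -138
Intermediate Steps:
p(P) = -4/3 + P/3
K = 18
a(j) = -8*j
a(K) - p(-14) = -8*18 - (-4/3 + (⅓)*(-14)) = -144 - (-4/3 - 14/3) = -144 - 1*(-6) = -144 + 6 = -138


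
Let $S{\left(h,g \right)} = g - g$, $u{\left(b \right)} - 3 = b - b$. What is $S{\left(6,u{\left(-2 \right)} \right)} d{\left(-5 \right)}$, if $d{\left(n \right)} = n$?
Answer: $0$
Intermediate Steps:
$u{\left(b \right)} = 3$ ($u{\left(b \right)} = 3 + \left(b - b\right) = 3 + 0 = 3$)
$S{\left(h,g \right)} = 0$
$S{\left(6,u{\left(-2 \right)} \right)} d{\left(-5 \right)} = 0 \left(-5\right) = 0$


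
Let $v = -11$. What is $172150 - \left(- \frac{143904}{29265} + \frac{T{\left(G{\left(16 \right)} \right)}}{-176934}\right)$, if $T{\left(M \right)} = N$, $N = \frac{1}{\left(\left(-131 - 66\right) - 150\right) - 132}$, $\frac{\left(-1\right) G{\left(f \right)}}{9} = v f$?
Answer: $\frac{142329038333998393}{826749770430} \approx 1.7216 \cdot 10^{5}$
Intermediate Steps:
$G{\left(f \right)} = 99 f$ ($G{\left(f \right)} = - 9 \left(- 11 f\right) = 99 f$)
$N = - \frac{1}{479}$ ($N = \frac{1}{\left(-197 - 150\right) - 132} = \frac{1}{-347 - 132} = \frac{1}{-479} = - \frac{1}{479} \approx -0.0020877$)
$T{\left(M \right)} = - \frac{1}{479}$
$172150 - \left(- \frac{143904}{29265} + \frac{T{\left(G{\left(16 \right)} \right)}}{-176934}\right) = 172150 - \left(- \frac{143904}{29265} - \frac{1}{479 \left(-176934\right)}\right) = 172150 - \left(\left(-143904\right) \frac{1}{29265} - - \frac{1}{84751386}\right) = 172150 - \left(- \frac{47968}{9755} + \frac{1}{84751386}\right) = 172150 - - \frac{4065354473893}{826749770430} = 172150 + \frac{4065354473893}{826749770430} = \frac{142329038333998393}{826749770430}$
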